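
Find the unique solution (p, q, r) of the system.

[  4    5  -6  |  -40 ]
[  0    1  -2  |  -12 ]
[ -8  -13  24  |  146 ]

(0, -2, 5)

Forward elimination on [A|b]:
R3 <- R3 - (-2)*R1:  [  0  -3  12  66 ]
R3 <- R3 - (-3)*R2:  [  0   0   6  30 ]
Row echelon form:
[ 4  5  -6  |  -40 ]
[ 0  1  -2  |  -12 ]
[ 0  0   6  |   30 ]
Back-substitution:
r = (30) / 6 = 5
q = (-12 - (-2)*(5)) / 1 = -2
p = (-40 - (5)*(-2) - (-6)*(5)) / 4 = 0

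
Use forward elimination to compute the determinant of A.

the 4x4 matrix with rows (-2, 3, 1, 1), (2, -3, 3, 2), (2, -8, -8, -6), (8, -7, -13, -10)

Forward elimination:
R2 <- R2 - (-1)*R1:  [ 0  0  4  3 ]
R3 <- R3 - (-1)*R1:  [  0  -5  -7  -5 ]
R4 <- R4 - (-4)*R1:  [  0   5  -9  -6 ]
R2 <-> R3   (pivot in column 2 was zero)
[ -2   3   1   1 ]
[  0  -5  -7  -5 ]
[  0   0   4   3 ]
[  0   5  -9  -6 ]
R4 <- R4 - (-1)*R2:  [   0    0  -16  -11 ]
R4 <- R4 - (-4)*R3:  [ 0  0  0  1 ]
Upper-triangular form:
[ -2   3   1   1 ]
[  0  -5  -7  -5 ]
[  0   0   4   3 ]
[  0   0   0   1 ]
det(A) = (-1)^1 * (-2) * (-5) * (4) * (1) = -40  (1 row swap -> sign -1)

det(A) = -40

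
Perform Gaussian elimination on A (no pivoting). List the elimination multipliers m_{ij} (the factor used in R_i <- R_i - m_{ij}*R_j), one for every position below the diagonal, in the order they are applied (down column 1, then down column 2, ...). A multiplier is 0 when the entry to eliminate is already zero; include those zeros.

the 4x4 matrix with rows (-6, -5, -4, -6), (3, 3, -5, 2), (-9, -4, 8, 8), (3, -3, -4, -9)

multipliers: -1/2, 3/2, -1/2, 7, -11, -83/63

Forward elimination:
R2 <- R2 - (-1/2)*R1:  [   0  1/2   -7   -1 ]
R3 <- R3 - (3/2)*R1:  [   0  7/2   14   17 ]
R4 <- R4 - (-1/2)*R1:  [     0  -11/2     -6    -12 ]
R3 <- R3 - (7)*R2:  [  0   0  63  24 ]
R4 <- R4 - (-11)*R2:  [   0    0  -83  -23 ]
R4 <- R4 - (-83/63)*R3:  [      0       0       0  181/21 ]
Multipliers (in order of application): m_{21} = -1/2, m_{31} = 3/2, m_{41} = -1/2, m_{32} = 7, m_{42} = -11, m_{43} = -83/63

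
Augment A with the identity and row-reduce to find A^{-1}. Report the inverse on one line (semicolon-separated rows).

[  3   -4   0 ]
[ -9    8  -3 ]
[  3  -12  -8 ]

Gauss-Jordan on [A | I]:
R1 <- (1/3)*R1:  [    1  -4/3     0  |   1/3     0     0 ]
R2 <- R2 - (-9)*R1:  [  0  -4  -3  |   3   1   0 ]
R3 <- R3 - (3)*R1:  [  0  -8  -8  |  -1   0   1 ]
R2 <- (1/-4)*R2:  [    0     1   3/4  |  -3/4  -1/4     0 ]
R1 <- R1 - (-4/3)*R2:  [    1     0     1  |  -2/3  -1/3     0 ]
R3 <- R3 - (-8)*R2:  [  0   0  -2  |  -7  -2   1 ]
R3 <- (1/-2)*R3:  [    0     0     1  |   7/2     1  -1/2 ]
R1 <- R1 - (1)*R3:  [     1      0      0  |  -25/6   -4/3    1/2 ]
R2 <- R2 - (3/4)*R3:  [     0      1      0  |  -27/8     -1    3/8 ]
Right block of [I | A^{-1}] is the inverse:
[ -25/6  -4/3   1/2 ]
[ -27/8    -1   3/8 ]
[   7/2     1  -1/2 ]

inverse = [-25/6 -4/3 1/2; -27/8 -1 3/8; 7/2 1 -1/2]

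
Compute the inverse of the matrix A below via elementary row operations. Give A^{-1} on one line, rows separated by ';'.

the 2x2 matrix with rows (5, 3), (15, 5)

inverse = [-1/4 3/20; 3/4 -1/4]

Gauss-Jordan on [A | I]:
R1 <- (1/5)*R1:  [   1  3/5  |  1/5    0 ]
R2 <- R2 - (15)*R1:  [  0  -4  |  -3   1 ]
R2 <- (1/-4)*R2:  [    0     1  |   3/4  -1/4 ]
R1 <- R1 - (3/5)*R2:  [    1     0  |  -1/4  3/20 ]
Right block of [I | A^{-1}] is the inverse:
[ -1/4  3/20 ]
[  3/4  -1/4 ]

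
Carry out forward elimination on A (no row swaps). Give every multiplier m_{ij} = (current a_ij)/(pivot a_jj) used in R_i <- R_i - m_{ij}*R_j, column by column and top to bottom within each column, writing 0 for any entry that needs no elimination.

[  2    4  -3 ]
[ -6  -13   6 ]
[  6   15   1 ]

Forward elimination:
R2 <- R2 - (-3)*R1:  [  0  -1  -3 ]
R3 <- R3 - (3)*R1:  [  0   3  10 ]
R3 <- R3 - (-3)*R2:  [ 0  0  1 ]
Multipliers (in order of application): m_{21} = -3, m_{31} = 3, m_{32} = -3

multipliers: -3, 3, -3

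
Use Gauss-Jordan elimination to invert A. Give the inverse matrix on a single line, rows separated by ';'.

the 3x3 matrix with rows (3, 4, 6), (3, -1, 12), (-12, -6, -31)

inverse = [-103/75 -88/75 -18/25; 17/25 7/25 6/25; 2/5 2/5 1/5]

Gauss-Jordan on [A | I]:
R1 <- (1/3)*R1:  [   1  4/3    2  |  1/3    0    0 ]
R2 <- R2 - (3)*R1:  [  0  -5   6  |  -1   1   0 ]
R3 <- R3 - (-12)*R1:  [  0  10  -7  |   4   0   1 ]
R2 <- (1/-5)*R2:  [    0     1  -6/5  |   1/5  -1/5     0 ]
R1 <- R1 - (4/3)*R2:  [    1     0  18/5  |  1/15  4/15     0 ]
R3 <- R3 - (10)*R2:  [ 0  0  5  |  2  2  1 ]
R3 <- (1/5)*R3:  [   0    0    1  |  2/5  2/5  1/5 ]
R1 <- R1 - (18/5)*R3:  [       1        0        0  |  -103/75   -88/75   -18/25 ]
R2 <- R2 - (-6/5)*R3:  [     0      1      0  |  17/25   7/25   6/25 ]
Right block of [I | A^{-1}] is the inverse:
[ -103/75  -88/75  -18/25 ]
[   17/25    7/25    6/25 ]
[     2/5     2/5     1/5 ]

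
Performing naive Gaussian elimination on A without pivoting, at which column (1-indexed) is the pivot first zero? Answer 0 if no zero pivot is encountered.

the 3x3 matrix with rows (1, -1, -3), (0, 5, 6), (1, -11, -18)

Naive forward elimination:
R3 <- R3 - (1)*R1:  [   0  -10  -15 ]
R3 <- R3 - (-2)*R2:  [  0   0  -3 ]
All pivots nonzero; naive elimination completes without hitting a zero pivot.

first zero-pivot column = 0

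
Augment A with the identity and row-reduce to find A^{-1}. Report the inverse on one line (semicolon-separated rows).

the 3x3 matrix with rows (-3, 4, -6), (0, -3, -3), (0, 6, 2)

Gauss-Jordan on [A | I]:
R1 <- (1/-3)*R1:  [    1  -4/3     2  |  -1/3     0     0 ]
R2 <- (1/-3)*R2:  [    0     1     1  |     0  -1/3     0 ]
R1 <- R1 - (-4/3)*R2:  [    1     0  10/3  |  -1/3  -4/9     0 ]
R3 <- R3 - (6)*R2:  [  0   0  -4  |   0   2   1 ]
R3 <- (1/-4)*R3:  [    0     0     1  |     0  -1/2  -1/4 ]
R1 <- R1 - (10/3)*R3:  [    1     0     0  |  -1/3  11/9   5/6 ]
R2 <- R2 - (1)*R3:  [   0    1    0  |    0  1/6  1/4 ]
Right block of [I | A^{-1}] is the inverse:
[ -1/3  11/9   5/6 ]
[    0   1/6   1/4 ]
[    0  -1/2  -1/4 ]

inverse = [-1/3 11/9 5/6; 0 1/6 1/4; 0 -1/2 -1/4]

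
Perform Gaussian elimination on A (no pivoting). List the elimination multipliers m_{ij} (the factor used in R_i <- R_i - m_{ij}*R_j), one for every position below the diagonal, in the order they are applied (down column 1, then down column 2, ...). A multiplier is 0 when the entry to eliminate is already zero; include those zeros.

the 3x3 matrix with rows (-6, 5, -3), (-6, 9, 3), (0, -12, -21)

multipliers: 1, 0, -3

Forward elimination:
R2 <- R2 - (1)*R1:  [ 0  4  6 ]
R3: entry in column 1 is already 0 -> m_{31} = 0 (no row operation needed)
R3 <- R3 - (-3)*R2:  [  0   0  -3 ]
Multipliers (in order of application): m_{21} = 1, m_{31} = 0, m_{32} = -3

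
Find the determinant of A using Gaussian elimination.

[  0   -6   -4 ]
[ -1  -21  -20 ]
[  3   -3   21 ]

Forward elimination:
R1 <-> R2   (pivot in column 1 was zero)
[ -1  -21  -20 ]
[  0   -6   -4 ]
[  3   -3   21 ]
R3 <- R3 - (-3)*R1:  [   0  -66  -39 ]
R3 <- R3 - (11)*R2:  [ 0  0  5 ]
Upper-triangular form:
[ -1  -21  -20 ]
[  0   -6   -4 ]
[  0    0    5 ]
det(A) = (-1)^1 * (-1) * (-6) * (5) = -30  (1 row swap -> sign -1)

det(A) = -30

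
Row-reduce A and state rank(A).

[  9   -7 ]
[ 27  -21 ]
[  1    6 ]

Row reduction:
R2 <- R2 - (3)*R1:  [ 0  0 ]
R3 <- R3 - (1/9)*R1:  [    0  61/9 ]
R2 <-> R3   (pivot in column 2 was zero)
[ 9    -7 ]
[ 0  61/9 ]
[ 0     0 ]
Row echelon form:
[ 9    -7 ]
[ 0  61/9 ]
[ 0     0 ]
Nonzero rows / pivot columns: 2

rank(A) = 2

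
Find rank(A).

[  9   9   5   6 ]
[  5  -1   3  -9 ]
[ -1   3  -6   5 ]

rank(A) = 3

Row reduction:
R2 <- R2 - (5/9)*R1:  [     0     -6    2/9  -37/3 ]
R3 <- R3 - (-1/9)*R1:  [     0      4  -49/9   17/3 ]
R3 <- R3 - (-2/3)*R2:  [       0        0  -143/27    -23/9 ]
Row echelon form:
[ 9   9        5      6 ]
[ 0  -6      2/9  -37/3 ]
[ 0   0  -143/27  -23/9 ]
Nonzero rows / pivot columns: 3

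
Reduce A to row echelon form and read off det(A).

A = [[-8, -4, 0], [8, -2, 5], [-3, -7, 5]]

Forward elimination:
R2 <- R2 - (-1)*R1:  [  0  -6   5 ]
R3 <- R3 - (3/8)*R1:  [     0  -11/2      5 ]
R3 <- R3 - (11/12)*R2:  [    0     0  5/12 ]
Upper-triangular form:
[ -8  -4     0 ]
[  0  -6     5 ]
[  0   0  5/12 ]
det(A) = (-1)^0 * (-8) * (-6) * (5/12) = 20  (0 row swaps -> sign +1)

det(A) = 20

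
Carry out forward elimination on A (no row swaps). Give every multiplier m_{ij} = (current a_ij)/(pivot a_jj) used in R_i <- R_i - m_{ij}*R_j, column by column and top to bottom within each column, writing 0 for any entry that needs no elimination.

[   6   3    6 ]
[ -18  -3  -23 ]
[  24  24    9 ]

Forward elimination:
R2 <- R2 - (-3)*R1:  [  0   6  -5 ]
R3 <- R3 - (4)*R1:  [   0   12  -15 ]
R3 <- R3 - (2)*R2:  [  0   0  -5 ]
Multipliers (in order of application): m_{21} = -3, m_{31} = 4, m_{32} = 2

multipliers: -3, 4, 2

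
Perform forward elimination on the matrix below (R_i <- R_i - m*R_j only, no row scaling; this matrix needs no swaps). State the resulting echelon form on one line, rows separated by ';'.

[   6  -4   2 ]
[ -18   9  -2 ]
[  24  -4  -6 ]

Forward elimination:
R2 <- R2 - (-3)*R1:  [  0  -3   4 ]
R3 <- R3 - (4)*R1:  [   0   12  -14 ]
R3 <- R3 - (-4)*R2:  [ 0  0  2 ]
Row echelon form:
[ 6  -4  2 ]
[ 0  -3  4 ]
[ 0   0  2 ]

REF = [6 -4 2; 0 -3 4; 0 0 2]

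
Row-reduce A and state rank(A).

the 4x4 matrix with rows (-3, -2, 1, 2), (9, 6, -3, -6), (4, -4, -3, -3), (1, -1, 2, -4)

rank(A) = 3

Row reduction:
R2 <- R2 - (-3)*R1:  [ 0  0  0  0 ]
R3 <- R3 - (-4/3)*R1:  [     0  -20/3   -5/3   -1/3 ]
R4 <- R4 - (-1/3)*R1:  [     0   -5/3    7/3  -10/3 ]
R2 <-> R3   (pivot in column 2 was zero)
[ -3     -2     1      2 ]
[  0  -20/3  -5/3   -1/3 ]
[  0      0     0      0 ]
[  0   -5/3   7/3  -10/3 ]
R4 <- R4 - (1/4)*R2:  [     0      0   11/4  -13/4 ]
R3 <-> R4   (pivot in column 3 was zero)
[ -3     -2     1      2 ]
[  0  -20/3  -5/3   -1/3 ]
[  0      0  11/4  -13/4 ]
[  0      0     0      0 ]
Row echelon form:
[ -3     -2     1      2 ]
[  0  -20/3  -5/3   -1/3 ]
[  0      0  11/4  -13/4 ]
[  0      0     0      0 ]
Nonzero rows / pivot columns: 3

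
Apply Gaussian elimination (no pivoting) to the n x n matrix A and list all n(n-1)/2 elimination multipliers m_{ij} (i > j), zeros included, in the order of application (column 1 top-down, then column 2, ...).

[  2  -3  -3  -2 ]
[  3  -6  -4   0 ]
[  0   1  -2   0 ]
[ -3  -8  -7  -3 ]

Forward elimination:
R2 <- R2 - (3/2)*R1:  [    0  -3/2   1/2     3 ]
R3: entry in column 1 is already 0 -> m_{31} = 0 (no row operation needed)
R4 <- R4 - (-3/2)*R1:  [     0  -25/2  -23/2     -6 ]
R3 <- R3 - (-2/3)*R2:  [    0     0  -5/3     2 ]
R4 <- R4 - (25/3)*R2:  [     0      0  -47/3    -31 ]
R4 <- R4 - (47/5)*R3:  [      0       0       0  -249/5 ]
Multipliers (in order of application): m_{21} = 3/2, m_{31} = 0, m_{41} = -3/2, m_{32} = -2/3, m_{42} = 25/3, m_{43} = 47/5

multipliers: 3/2, 0, -3/2, -2/3, 25/3, 47/5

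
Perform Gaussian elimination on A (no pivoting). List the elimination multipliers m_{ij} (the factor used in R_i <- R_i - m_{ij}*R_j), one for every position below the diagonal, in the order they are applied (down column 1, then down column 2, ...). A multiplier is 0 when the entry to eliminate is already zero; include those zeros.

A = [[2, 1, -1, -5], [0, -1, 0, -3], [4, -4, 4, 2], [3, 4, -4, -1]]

Forward elimination:
R2: entry in column 1 is already 0 -> m_{21} = 0 (no row operation needed)
R3 <- R3 - (2)*R1:  [  0  -6   6  12 ]
R4 <- R4 - (3/2)*R1:  [    0   5/2  -5/2  13/2 ]
R3 <- R3 - (6)*R2:  [  0   0   6  30 ]
R4 <- R4 - (-5/2)*R2:  [    0     0  -5/2    -1 ]
R4 <- R4 - (-5/12)*R3:  [    0     0     0  23/2 ]
Multipliers (in order of application): m_{21} = 0, m_{31} = 2, m_{41} = 3/2, m_{32} = 6, m_{42} = -5/2, m_{43} = -5/12

multipliers: 0, 2, 3/2, 6, -5/2, -5/12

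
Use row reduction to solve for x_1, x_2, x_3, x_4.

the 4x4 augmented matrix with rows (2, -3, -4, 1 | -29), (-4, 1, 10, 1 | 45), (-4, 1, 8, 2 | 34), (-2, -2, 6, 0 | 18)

(2, 4, 5, -1)

Forward elimination on [A|b]:
R2 <- R2 - (-2)*R1:  [   0   -5    2    3  -13 ]
R3 <- R3 - (-2)*R1:  [   0   -5    0    4  -24 ]
R4 <- R4 - (-1)*R1:  [   0   -5    2    1  -11 ]
R3 <- R3 - (1)*R2:  [   0    0   -2    1  -11 ]
R4 <- R4 - (1)*R2:  [  0   0   0  -2   2 ]
Row echelon form:
[ 2  -3  -4   1  |  -29 ]
[ 0  -5   2   3  |  -13 ]
[ 0   0  -2   1  |  -11 ]
[ 0   0   0  -2  |    2 ]
Back-substitution:
x_4 = (2) / -2 = -1
x_3 = (-11 - (1)*(-1)) / -2 = 5
x_2 = (-13 - (2)*(5) - (3)*(-1)) / -5 = 4
x_1 = (-29 - (-3)*(4) - (-4)*(5) - (1)*(-1)) / 2 = 2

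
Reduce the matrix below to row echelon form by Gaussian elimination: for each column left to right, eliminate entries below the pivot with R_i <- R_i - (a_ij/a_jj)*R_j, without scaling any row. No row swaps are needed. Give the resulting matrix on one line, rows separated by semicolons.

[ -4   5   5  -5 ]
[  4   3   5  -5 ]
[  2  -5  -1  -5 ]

REF = [-4 5 5 -5; 0 8 10 -10; 0 0 37/8 -85/8]

Forward elimination:
R2 <- R2 - (-1)*R1:  [   0    8   10  -10 ]
R3 <- R3 - (-1/2)*R1:  [     0   -5/2    3/2  -15/2 ]
R3 <- R3 - (-5/16)*R2:  [     0      0   37/8  -85/8 ]
Row echelon form:
[ -4  5     5     -5 ]
[  0  8    10    -10 ]
[  0  0  37/8  -85/8 ]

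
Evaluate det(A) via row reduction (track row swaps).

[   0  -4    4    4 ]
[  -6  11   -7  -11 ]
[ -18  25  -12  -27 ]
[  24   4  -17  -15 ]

det(A) = 120

Forward elimination:
R1 <-> R2   (pivot in column 1 was zero)
[  -6  11   -7  -11 ]
[   0  -4    4    4 ]
[ -18  25  -12  -27 ]
[  24   4  -17  -15 ]
R3 <- R3 - (3)*R1:  [  0  -8   9   6 ]
R4 <- R4 - (-4)*R1:  [   0   48  -45  -59 ]
R3 <- R3 - (2)*R2:  [  0   0   1  -2 ]
R4 <- R4 - (-12)*R2:  [   0    0    3  -11 ]
R4 <- R4 - (3)*R3:  [  0   0   0  -5 ]
Upper-triangular form:
[ -6  11  -7  -11 ]
[  0  -4   4    4 ]
[  0   0   1   -2 ]
[  0   0   0   -5 ]
det(A) = (-1)^1 * (-6) * (-4) * (1) * (-5) = 120  (1 row swap -> sign -1)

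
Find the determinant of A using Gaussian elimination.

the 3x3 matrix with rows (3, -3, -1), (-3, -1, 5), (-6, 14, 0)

det(A) = -72

Forward elimination:
R2 <- R2 - (-1)*R1:  [  0  -4   4 ]
R3 <- R3 - (-2)*R1:  [  0   8  -2 ]
R3 <- R3 - (-2)*R2:  [ 0  0  6 ]
Upper-triangular form:
[ 3  -3  -1 ]
[ 0  -4   4 ]
[ 0   0   6 ]
det(A) = (-1)^0 * (3) * (-4) * (6) = -72  (0 row swaps -> sign +1)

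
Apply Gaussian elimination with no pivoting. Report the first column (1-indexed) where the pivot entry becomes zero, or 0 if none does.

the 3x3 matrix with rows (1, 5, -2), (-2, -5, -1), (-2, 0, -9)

Naive forward elimination:
R2 <- R2 - (-2)*R1:  [  0   5  -5 ]
R3 <- R3 - (-2)*R1:  [   0   10  -13 ]
R3 <- R3 - (2)*R2:  [  0   0  -3 ]
All pivots nonzero; naive elimination completes without hitting a zero pivot.

first zero-pivot column = 0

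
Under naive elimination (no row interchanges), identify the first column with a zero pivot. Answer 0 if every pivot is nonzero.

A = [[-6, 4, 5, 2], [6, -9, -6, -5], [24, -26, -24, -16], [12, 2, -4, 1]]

first zero-pivot column = 0

Naive forward elimination:
R2 <- R2 - (-1)*R1:  [  0  -5  -1  -3 ]
R3 <- R3 - (-4)*R1:  [   0  -10   -4   -8 ]
R4 <- R4 - (-2)*R1:  [  0  10   6   5 ]
R3 <- R3 - (2)*R2:  [  0   0  -2  -2 ]
R4 <- R4 - (-2)*R2:  [  0   0   4  -1 ]
R4 <- R4 - (-2)*R3:  [  0   0   0  -5 ]
All pivots nonzero; naive elimination completes without hitting a zero pivot.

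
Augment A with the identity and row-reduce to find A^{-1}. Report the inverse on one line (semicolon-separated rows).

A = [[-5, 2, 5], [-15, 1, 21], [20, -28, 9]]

inverse = [597/125 -158/125 37/125; 111/25 -29/25 6/25; 16/5 -4/5 1/5]

Gauss-Jordan on [A | I]:
R1 <- (1/-5)*R1:  [    1  -2/5    -1  |  -1/5     0     0 ]
R2 <- R2 - (-15)*R1:  [  0  -5   6  |  -3   1   0 ]
R3 <- R3 - (20)*R1:  [   0  -20   29  |    4    0    1 ]
R2 <- (1/-5)*R2:  [    0     1  -6/5  |   3/5  -1/5     0 ]
R1 <- R1 - (-2/5)*R2:  [      1       0  -37/25  |    1/25   -2/25       0 ]
R3 <- R3 - (-20)*R2:  [  0   0   5  |  16  -4   1 ]
R3 <- (1/5)*R3:  [    0     0     1  |  16/5  -4/5   1/5 ]
R1 <- R1 - (-37/25)*R3:  [        1         0         0  |   597/125  -158/125    37/125 ]
R2 <- R2 - (-6/5)*R3:  [      0       1       0  |  111/25  -29/25    6/25 ]
Right block of [I | A^{-1}] is the inverse:
[ 597/125  -158/125  37/125 ]
[  111/25    -29/25    6/25 ]
[    16/5      -4/5     1/5 ]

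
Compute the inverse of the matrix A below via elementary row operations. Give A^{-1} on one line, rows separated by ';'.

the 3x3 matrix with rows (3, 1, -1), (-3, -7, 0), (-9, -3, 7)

Gauss-Jordan on [A | I]:
R1 <- (1/3)*R1:  [    1   1/3  -1/3  |   1/3     0     0 ]
R2 <- R2 - (-3)*R1:  [  0  -6  -1  |   1   1   0 ]
R3 <- R3 - (-9)*R1:  [ 0  0  4  |  3  0  1 ]
R2 <- (1/-6)*R2:  [    0     1   1/6  |  -1/6  -1/6     0 ]
R1 <- R1 - (1/3)*R2:  [     1      0  -7/18  |   7/18   1/18      0 ]
R3 <- (1/4)*R3:  [   0    0    1  |  3/4    0  1/4 ]
R1 <- R1 - (-7/18)*R3:  [     1      0      0  |  49/72   1/18   7/72 ]
R2 <- R2 - (1/6)*R3:  [     0      1      0  |  -7/24   -1/6  -1/24 ]
Right block of [I | A^{-1}] is the inverse:
[ 49/72  1/18   7/72 ]
[ -7/24  -1/6  -1/24 ]
[   3/4     0    1/4 ]

inverse = [49/72 1/18 7/72; -7/24 -1/6 -1/24; 3/4 0 1/4]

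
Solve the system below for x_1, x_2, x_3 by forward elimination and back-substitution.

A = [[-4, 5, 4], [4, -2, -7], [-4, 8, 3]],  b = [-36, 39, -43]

(-1, -4, -5)

Forward elimination on [A|b]:
R2 <- R2 - (-1)*R1:  [  0   3  -3   3 ]
R3 <- R3 - (1)*R1:  [  0   3  -1  -7 ]
R3 <- R3 - (1)*R2:  [   0    0    2  -10 ]
Row echelon form:
[ -4  5   4  |  -36 ]
[  0  3  -3  |    3 ]
[  0  0   2  |  -10 ]
Back-substitution:
x_3 = (-10) / 2 = -5
x_2 = (3 - (-3)*(-5)) / 3 = -4
x_1 = (-36 - (5)*(-4) - (4)*(-5)) / -4 = -1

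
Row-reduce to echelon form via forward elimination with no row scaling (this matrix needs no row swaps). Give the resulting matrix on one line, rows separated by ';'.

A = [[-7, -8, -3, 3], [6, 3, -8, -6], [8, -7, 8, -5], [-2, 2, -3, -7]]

Forward elimination:
R2 <- R2 - (-6/7)*R1:  [     0  -27/7  -74/7  -24/7 ]
R3 <- R3 - (-8/7)*R1:  [      0  -113/7    32/7   -11/7 ]
R4 <- R4 - (2/7)*R1:  [     0   30/7  -15/7  -55/7 ]
R3 <- R3 - (113/27)*R2:  [       0        0  1318/27    115/9 ]
R4 <- R4 - (-10/9)*R2:  [      0       0  -125/9   -35/3 ]
R4 <- R4 - (-375/1318)*R3:  [           0            0            0  -10585/1318 ]
Row echelon form:
[ -7     -8       -3            3 ]
[  0  -27/7    -74/7        -24/7 ]
[  0      0  1318/27        115/9 ]
[  0      0        0  -10585/1318 ]

REF = [-7 -8 -3 3; 0 -27/7 -74/7 -24/7; 0 0 1318/27 115/9; 0 0 0 -10585/1318]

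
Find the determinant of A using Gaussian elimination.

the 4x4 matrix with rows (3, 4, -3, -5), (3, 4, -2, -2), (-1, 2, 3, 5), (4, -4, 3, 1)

Forward elimination:
R2 <- R2 - (1)*R1:  [ 0  0  1  3 ]
R3 <- R3 - (-1/3)*R1:  [    0  10/3     2  10/3 ]
R4 <- R4 - (4/3)*R1:  [     0  -28/3      7   23/3 ]
R2 <-> R3   (pivot in column 2 was zero)
[ 3      4  -3    -5 ]
[ 0   10/3   2  10/3 ]
[ 0      0   1     3 ]
[ 0  -28/3   7  23/3 ]
R4 <- R4 - (-14/5)*R2:  [    0     0  63/5    17 ]
R4 <- R4 - (63/5)*R3:  [      0       0       0  -104/5 ]
Upper-triangular form:
[ 3     4  -3      -5 ]
[ 0  10/3   2    10/3 ]
[ 0     0   1       3 ]
[ 0     0   0  -104/5 ]
det(A) = (-1)^1 * (3) * (10/3) * (1) * (-104/5) = 208  (1 row swap -> sign -1)

det(A) = 208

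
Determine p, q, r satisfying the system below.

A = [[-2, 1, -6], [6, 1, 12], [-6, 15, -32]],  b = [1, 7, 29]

(3, 1, -1)

Forward elimination on [A|b]:
R2 <- R2 - (-3)*R1:  [  0   4  -6  10 ]
R3 <- R3 - (3)*R1:  [   0   12  -14   26 ]
R3 <- R3 - (3)*R2:  [  0   0   4  -4 ]
Row echelon form:
[ -2  1  -6  |   1 ]
[  0  4  -6  |  10 ]
[  0  0   4  |  -4 ]
Back-substitution:
r = (-4) / 4 = -1
q = (10 - (-6)*(-1)) / 4 = 1
p = (1 - (1)*(1) - (-6)*(-1)) / -2 = 3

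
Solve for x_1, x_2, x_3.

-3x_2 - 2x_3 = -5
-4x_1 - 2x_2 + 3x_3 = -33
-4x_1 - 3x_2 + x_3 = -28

Forward elimination on [A|b]:
R1 <-> R2   (pivot in column 1 was zero)
[ -4  -2   3  -33 ]
[  0  -3  -2   -5 ]
[ -4  -3   1  -28 ]
R3 <- R3 - (1)*R1:  [  0  -1  -2   5 ]
R3 <- R3 - (1/3)*R2:  [    0     0  -4/3  20/3 ]
Row echelon form:
[ -4  -2     3  |   -33 ]
[  0  -3    -2  |    -5 ]
[  0   0  -4/3  |  20/3 ]
Back-substitution:
x_3 = (20/3) / (-4/3) = -5
x_2 = (-5 - (-2)*(-5)) / -3 = 5
x_1 = (-33 - (-2)*(5) - (3)*(-5)) / -4 = 2

(2, 5, -5)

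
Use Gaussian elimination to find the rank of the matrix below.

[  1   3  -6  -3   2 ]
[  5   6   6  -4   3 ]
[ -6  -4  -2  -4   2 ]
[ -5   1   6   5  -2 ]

rank(A) = 4

Row reduction:
R2 <- R2 - (5)*R1:  [  0  -9  36  11  -7 ]
R3 <- R3 - (-6)*R1:  [   0   14  -38  -22   14 ]
R4 <- R4 - (-5)*R1:  [   0   16  -24  -10    8 ]
R3 <- R3 - (-14/9)*R2:  [     0      0     18  -44/9   28/9 ]
R4 <- R4 - (-16/9)*R2:  [     0      0     40   86/9  -40/9 ]
R4 <- R4 - (20/9)*R3:  [       0        0        0  1654/81  -920/81 ]
Row echelon form:
[ 1   3  -6       -3        2 ]
[ 0  -9  36       11       -7 ]
[ 0   0  18    -44/9     28/9 ]
[ 0   0   0  1654/81  -920/81 ]
Nonzero rows / pivot columns: 4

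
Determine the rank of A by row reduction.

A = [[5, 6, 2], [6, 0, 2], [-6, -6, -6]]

Row reduction:
R2 <- R2 - (6/5)*R1:  [     0  -36/5   -2/5 ]
R3 <- R3 - (-6/5)*R1:  [     0    6/5  -18/5 ]
R3 <- R3 - (-1/6)*R2:  [     0      0  -11/3 ]
Row echelon form:
[ 5      6      2 ]
[ 0  -36/5   -2/5 ]
[ 0      0  -11/3 ]
Nonzero rows / pivot columns: 3

rank(A) = 3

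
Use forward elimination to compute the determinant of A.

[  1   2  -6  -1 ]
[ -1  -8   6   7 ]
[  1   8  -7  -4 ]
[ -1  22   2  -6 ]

det(A) = 30

Forward elimination:
R2 <- R2 - (-1)*R1:  [  0  -6   0   6 ]
R3 <- R3 - (1)*R1:  [  0   6  -1  -3 ]
R4 <- R4 - (-1)*R1:  [  0  24  -4  -7 ]
R3 <- R3 - (-1)*R2:  [  0   0  -1   3 ]
R4 <- R4 - (-4)*R2:  [  0   0  -4  17 ]
R4 <- R4 - (4)*R3:  [ 0  0  0  5 ]
Upper-triangular form:
[ 1   2  -6  -1 ]
[ 0  -6   0   6 ]
[ 0   0  -1   3 ]
[ 0   0   0   5 ]
det(A) = (-1)^0 * (1) * (-6) * (-1) * (5) = 30  (0 row swaps -> sign +1)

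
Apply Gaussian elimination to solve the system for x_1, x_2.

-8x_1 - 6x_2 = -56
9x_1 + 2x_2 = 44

Forward elimination on [A|b]:
R2 <- R2 - (-9/8)*R1:  [     0  -19/4    -19 ]
Row echelon form:
[ -8     -6  |  -56 ]
[  0  -19/4  |  -19 ]
Back-substitution:
x_2 = (-19) / (-19/4) = 4
x_1 = (-56 - (-6)*(4)) / -8 = 4

(4, 4)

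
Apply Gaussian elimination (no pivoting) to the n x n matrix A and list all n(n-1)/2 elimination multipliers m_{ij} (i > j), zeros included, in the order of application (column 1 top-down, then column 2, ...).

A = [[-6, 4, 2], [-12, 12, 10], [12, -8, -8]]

multipliers: 2, -2, 0

Forward elimination:
R2 <- R2 - (2)*R1:  [ 0  4  6 ]
R3 <- R3 - (-2)*R1:  [  0   0  -4 ]
R3: entry in column 2 is already 0 -> m_{32} = 0 (no row operation needed)
Multipliers (in order of application): m_{21} = 2, m_{31} = -2, m_{32} = 0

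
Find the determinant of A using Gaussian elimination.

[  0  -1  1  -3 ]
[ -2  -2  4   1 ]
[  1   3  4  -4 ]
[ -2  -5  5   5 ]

Forward elimination:
R1 <-> R2   (pivot in column 1 was zero)
[ -2  -2  4   1 ]
[  0  -1  1  -3 ]
[  1   3  4  -4 ]
[ -2  -5  5   5 ]
R3 <- R3 - (-1/2)*R1:  [    0     2     6  -7/2 ]
R4 <- R4 - (1)*R1:  [  0  -3   1   4 ]
R3 <- R3 - (-2)*R2:  [     0      0      8  -19/2 ]
R4 <- R4 - (3)*R2:  [  0   0  -2  13 ]
R4 <- R4 - (-1/4)*R3:  [    0     0     0  85/8 ]
Upper-triangular form:
[ -2  -2  4      1 ]
[  0  -1  1     -3 ]
[  0   0  8  -19/2 ]
[  0   0  0   85/8 ]
det(A) = (-1)^1 * (-2) * (-1) * (8) * (85/8) = -170  (1 row swap -> sign -1)

det(A) = -170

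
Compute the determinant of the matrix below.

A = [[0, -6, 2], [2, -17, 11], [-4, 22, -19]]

Forward elimination:
R1 <-> R2   (pivot in column 1 was zero)
[  2  -17   11 ]
[  0   -6    2 ]
[ -4   22  -19 ]
R3 <- R3 - (-2)*R1:  [   0  -12    3 ]
R3 <- R3 - (2)*R2:  [  0   0  -1 ]
Upper-triangular form:
[ 2  -17  11 ]
[ 0   -6   2 ]
[ 0    0  -1 ]
det(A) = (-1)^1 * (2) * (-6) * (-1) = -12  (1 row swap -> sign -1)

det(A) = -12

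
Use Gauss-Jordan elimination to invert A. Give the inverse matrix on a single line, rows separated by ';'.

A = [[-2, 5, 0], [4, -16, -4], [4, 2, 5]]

inverse = [2 25/36 5/9; 1 5/18 2/9; -2 -2/3 -1/3]

Gauss-Jordan on [A | I]:
R1 <- (1/-2)*R1:  [    1  -5/2     0  |  -1/2     0     0 ]
R2 <- R2 - (4)*R1:  [  0  -6  -4  |   2   1   0 ]
R3 <- R3 - (4)*R1:  [  0  12   5  |   2   0   1 ]
R2 <- (1/-6)*R2:  [    0     1   2/3  |  -1/3  -1/6     0 ]
R1 <- R1 - (-5/2)*R2:  [     1      0    5/3  |   -4/3  -5/12      0 ]
R3 <- R3 - (12)*R2:  [  0   0  -3  |   6   2   1 ]
R3 <- (1/-3)*R3:  [    0     0     1  |    -2  -2/3  -1/3 ]
R1 <- R1 - (5/3)*R3:  [     1      0      0  |      2  25/36    5/9 ]
R2 <- R2 - (2/3)*R3:  [    0     1     0  |     1  5/18   2/9 ]
Right block of [I | A^{-1}] is the inverse:
[  2  25/36   5/9 ]
[  1   5/18   2/9 ]
[ -2   -2/3  -1/3 ]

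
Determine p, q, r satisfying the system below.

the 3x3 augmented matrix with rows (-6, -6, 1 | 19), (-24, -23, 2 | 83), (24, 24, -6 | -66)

Forward elimination on [A|b]:
R2 <- R2 - (4)*R1:  [  0   1  -2   7 ]
R3 <- R3 - (-4)*R1:  [  0   0  -2  10 ]
Row echelon form:
[ -6  -6   1  |  19 ]
[  0   1  -2  |   7 ]
[  0   0  -2  |  10 ]
Back-substitution:
r = (10) / -2 = -5
q = (7 - (-2)*(-5)) / 1 = -3
p = (19 - (-6)*(-3) - (1)*(-5)) / -6 = -1

(-1, -3, -5)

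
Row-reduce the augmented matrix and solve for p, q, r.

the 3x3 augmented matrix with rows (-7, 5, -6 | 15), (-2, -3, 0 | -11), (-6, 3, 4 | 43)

Forward elimination on [A|b]:
R2 <- R2 - (2/7)*R1:  [      0   -31/7    12/7  -107/7 ]
R3 <- R3 - (6/7)*R1:  [     0   -9/7   64/7  211/7 ]
R3 <- R3 - (9/31)*R2:  [       0        0   268/31  1072/31 ]
Row echelon form:
[ -7      5      -6  |       15 ]
[  0  -31/7    12/7  |   -107/7 ]
[  0      0  268/31  |  1072/31 ]
Back-substitution:
r = (1072/31) / (268/31) = 4
q = (-107/7 - (12/7)*(4)) / (-31/7) = 5
p = (15 - (5)*(5) - (-6)*(4)) / -7 = -2

(-2, 5, 4)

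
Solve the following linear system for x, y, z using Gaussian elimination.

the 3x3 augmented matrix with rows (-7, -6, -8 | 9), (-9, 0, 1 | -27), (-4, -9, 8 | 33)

Forward elimination on [A|b]:
R2 <- R2 - (9/7)*R1:  [      0    54/7    79/7  -270/7 ]
R3 <- R3 - (4/7)*R1:  [     0  -39/7   88/7  195/7 ]
R3 <- R3 - (-13/18)*R2:  [      0       0  373/18       0 ]
Row echelon form:
[ -7    -6      -8  |       9 ]
[  0  54/7    79/7  |  -270/7 ]
[  0     0  373/18  |       0 ]
Back-substitution:
z = (0) / (373/18) = 0
y = (-270/7 - (79/7)*(0)) / (54/7) = -5
x = (9 - (-6)*(-5) - (-8)*(0)) / -7 = 3

(3, -5, 0)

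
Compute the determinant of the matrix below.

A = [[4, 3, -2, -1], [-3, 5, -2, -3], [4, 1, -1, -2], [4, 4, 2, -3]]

det(A) = 263

Forward elimination:
R2 <- R2 - (-3/4)*R1:  [     0   29/4   -7/2  -15/4 ]
R3 <- R3 - (1)*R1:  [  0  -2   1  -1 ]
R4 <- R4 - (1)*R1:  [  0   1   4  -2 ]
R3 <- R3 - (-8/29)*R2:  [      0       0    1/29  -59/29 ]
R4 <- R4 - (4/29)*R2:  [      0       0  130/29  -43/29 ]
R4 <- R4 - (130)*R3:  [   0    0    0  263 ]
Upper-triangular form:
[ 4     3    -2      -1 ]
[ 0  29/4  -7/2   -15/4 ]
[ 0     0  1/29  -59/29 ]
[ 0     0     0     263 ]
det(A) = (-1)^0 * (4) * (29/4) * (1/29) * (263) = 263  (0 row swaps -> sign +1)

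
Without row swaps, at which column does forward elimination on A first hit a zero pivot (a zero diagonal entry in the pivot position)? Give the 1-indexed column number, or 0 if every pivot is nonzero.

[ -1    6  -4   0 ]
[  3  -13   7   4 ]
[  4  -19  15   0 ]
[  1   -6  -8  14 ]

first zero-pivot column = 0

Naive forward elimination:
R2 <- R2 - (-3)*R1:  [  0   5  -5   4 ]
R3 <- R3 - (-4)*R1:  [  0   5  -1   0 ]
R4 <- R4 - (-1)*R1:  [   0    0  -12   14 ]
R3 <- R3 - (1)*R2:  [  0   0   4  -4 ]
R4 <- R4 - (-3)*R3:  [ 0  0  0  2 ]
All pivots nonzero; naive elimination completes without hitting a zero pivot.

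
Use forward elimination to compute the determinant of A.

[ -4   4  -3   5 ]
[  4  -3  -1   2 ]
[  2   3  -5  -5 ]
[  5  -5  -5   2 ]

det(A) = 867

Forward elimination:
R2 <- R2 - (-1)*R1:  [  0   1  -4   7 ]
R3 <- R3 - (-1/2)*R1:  [     0      5  -13/2   -5/2 ]
R4 <- R4 - (-5/4)*R1:  [     0      0  -35/4   33/4 ]
R3 <- R3 - (5)*R2:  [     0      0   27/2  -75/2 ]
R4 <- R4 - (-35/54)*R3:  [       0        0        0  -289/18 ]
Upper-triangular form:
[ -4  4    -3        5 ]
[  0  1    -4        7 ]
[  0  0  27/2    -75/2 ]
[  0  0     0  -289/18 ]
det(A) = (-1)^0 * (-4) * (1) * (27/2) * (-289/18) = 867  (0 row swaps -> sign +1)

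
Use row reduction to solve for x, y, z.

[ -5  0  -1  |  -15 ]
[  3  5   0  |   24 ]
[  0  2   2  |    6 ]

(3, 3, 0)

Forward elimination on [A|b]:
R2 <- R2 - (-3/5)*R1:  [    0     5  -3/5    15 ]
R3 <- R3 - (2/5)*R2:  [     0      0  56/25      0 ]
Row echelon form:
[ -5  0     -1  |  -15 ]
[  0  5   -3/5  |   15 ]
[  0  0  56/25  |    0 ]
Back-substitution:
z = (0) / (56/25) = 0
y = (15 - (-3/5)*(0)) / 5 = 3
x = (-15 - (-1)*(0)) / -5 = 3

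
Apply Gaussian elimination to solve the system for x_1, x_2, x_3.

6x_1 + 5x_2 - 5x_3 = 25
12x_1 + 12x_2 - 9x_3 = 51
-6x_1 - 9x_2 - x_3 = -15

Forward elimination on [A|b]:
R2 <- R2 - (2)*R1:  [ 0  2  1  1 ]
R3 <- R3 - (-1)*R1:  [  0  -4  -6  10 ]
R3 <- R3 - (-2)*R2:  [  0   0  -4  12 ]
Row echelon form:
[ 6  5  -5  |  25 ]
[ 0  2   1  |   1 ]
[ 0  0  -4  |  12 ]
Back-substitution:
x_3 = (12) / -4 = -3
x_2 = (1 - (1)*(-3)) / 2 = 2
x_1 = (25 - (5)*(2) - (-5)*(-3)) / 6 = 0

(0, 2, -3)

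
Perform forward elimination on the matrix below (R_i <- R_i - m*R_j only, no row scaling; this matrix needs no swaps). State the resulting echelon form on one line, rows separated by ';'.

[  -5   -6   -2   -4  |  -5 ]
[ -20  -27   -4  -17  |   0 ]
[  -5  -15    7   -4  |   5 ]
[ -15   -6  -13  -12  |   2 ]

REF = [-5 -6 -2 -4 -5; 0 -3 4 -1 20; 0 0 -3 3 -50; 0 0 0 5 -53]

Forward elimination:
R2 <- R2 - (4)*R1:  [  0  -3   4  -1  20 ]
R3 <- R3 - (1)*R1:  [  0  -9   9   0  10 ]
R4 <- R4 - (3)*R1:  [  0  12  -7   0  17 ]
R3 <- R3 - (3)*R2:  [   0    0   -3    3  -50 ]
R4 <- R4 - (-4)*R2:  [  0   0   9  -4  97 ]
R4 <- R4 - (-3)*R3:  [   0    0    0    5  -53 ]
Row echelon form:
[ -5  -6  -2  -4  |   -5 ]
[  0  -3   4  -1  |   20 ]
[  0   0  -3   3  |  -50 ]
[  0   0   0   5  |  -53 ]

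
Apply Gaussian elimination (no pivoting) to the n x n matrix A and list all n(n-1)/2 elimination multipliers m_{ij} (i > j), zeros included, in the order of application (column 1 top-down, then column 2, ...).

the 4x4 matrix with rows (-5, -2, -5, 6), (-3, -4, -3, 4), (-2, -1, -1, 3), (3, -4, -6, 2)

multipliers: 3/5, 2/5, -3/5, 1/14, 13/7, -9

Forward elimination:
R2 <- R2 - (3/5)*R1:  [     0  -14/5      0    2/5 ]
R3 <- R3 - (2/5)*R1:  [    0  -1/5     1   3/5 ]
R4 <- R4 - (-3/5)*R1:  [     0  -26/5     -9   28/5 ]
R3 <- R3 - (1/14)*R2:  [   0    0    1  4/7 ]
R4 <- R4 - (13/7)*R2:  [    0     0    -9  34/7 ]
R4 <- R4 - (-9)*R3:  [  0   0   0  10 ]
Multipliers (in order of application): m_{21} = 3/5, m_{31} = 2/5, m_{41} = -3/5, m_{32} = 1/14, m_{42} = 13/7, m_{43} = -9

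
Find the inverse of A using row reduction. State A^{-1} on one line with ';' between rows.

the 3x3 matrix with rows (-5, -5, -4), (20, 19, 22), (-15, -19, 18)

Gauss-Jordan on [A | I]:
R1 <- (1/-5)*R1:  [    1     1   4/5  |  -1/5     0     0 ]
R2 <- R2 - (20)*R1:  [  0  -1   6  |   4   1   0 ]
R3 <- R3 - (-15)*R1:  [  0  -4  30  |  -3   0   1 ]
R2 <- (1/-1)*R2:  [  0   1  -6  |  -4  -1   0 ]
R1 <- R1 - (1)*R2:  [    1     0  34/5  |  19/5     1     0 ]
R3 <- R3 - (-4)*R2:  [   0    0    6  |  -19   -4    1 ]
R3 <- (1/6)*R3:  [     0      0      1  |  -19/6   -2/3    1/6 ]
R1 <- R1 - (34/5)*R3:  [      1       0       0  |    76/3   83/15  -17/15 ]
R2 <- R2 - (-6)*R3:  [   0    1    0  |  -23   -5    1 ]
Right block of [I | A^{-1}] is the inverse:
[  76/3  83/15  -17/15 ]
[   -23     -5       1 ]
[ -19/6   -2/3     1/6 ]

inverse = [76/3 83/15 -17/15; -23 -5 1; -19/6 -2/3 1/6]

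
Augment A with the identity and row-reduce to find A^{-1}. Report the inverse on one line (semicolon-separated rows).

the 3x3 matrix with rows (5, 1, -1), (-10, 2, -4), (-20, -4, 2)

Gauss-Jordan on [A | I]:
R1 <- (1/5)*R1:  [    1   1/5  -1/5  |   1/5     0     0 ]
R2 <- R2 - (-10)*R1:  [  0   4  -6  |   2   1   0 ]
R3 <- R3 - (-20)*R1:  [  0   0  -2  |   4   0   1 ]
R2 <- (1/4)*R2:  [    0     1  -3/2  |   1/2   1/4     0 ]
R1 <- R1 - (1/5)*R2:  [     1      0   1/10  |   1/10  -1/20      0 ]
R3 <- (1/-2)*R3:  [    0     0     1  |    -2     0  -1/2 ]
R1 <- R1 - (1/10)*R3:  [     1      0      0  |   3/10  -1/20   1/20 ]
R2 <- R2 - (-3/2)*R3:  [    0     1     0  |  -5/2   1/4  -3/4 ]
Right block of [I | A^{-1}] is the inverse:
[ 3/10  -1/20  1/20 ]
[ -5/2    1/4  -3/4 ]
[   -2      0  -1/2 ]

inverse = [3/10 -1/20 1/20; -5/2 1/4 -3/4; -2 0 -1/2]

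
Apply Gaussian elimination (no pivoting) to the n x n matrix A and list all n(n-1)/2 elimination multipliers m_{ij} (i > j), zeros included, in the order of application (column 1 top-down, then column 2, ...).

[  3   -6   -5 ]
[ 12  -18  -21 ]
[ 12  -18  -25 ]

Forward elimination:
R2 <- R2 - (4)*R1:  [  0   6  -1 ]
R3 <- R3 - (4)*R1:  [  0   6  -5 ]
R3 <- R3 - (1)*R2:  [  0   0  -4 ]
Multipliers (in order of application): m_{21} = 4, m_{31} = 4, m_{32} = 1

multipliers: 4, 4, 1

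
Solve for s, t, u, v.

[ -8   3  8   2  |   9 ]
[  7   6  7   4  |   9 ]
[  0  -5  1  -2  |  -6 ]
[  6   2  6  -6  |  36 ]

(0, 3, 1, -4)

Forward elimination on [A|b]:
R2 <- R2 - (-7/8)*R1:  [     0   69/8     14   23/4  135/8 ]
R4 <- R4 - (-3/4)*R1:  [     0   17/4     12   -9/2  171/4 ]
R3 <- R3 - (-40/69)*R2:  [      0       0  629/69     4/3   87/23 ]
R4 <- R4 - (34/69)*R2:  [      0       0  352/69   -22/3  792/23 ]
R4 <- R4 - (352/629)*R3:  [         0          0          0  -5082/629  20328/629 ]
Row echelon form:
[ -8     3       8          2  |          9 ]
[  0  69/8      14       23/4  |      135/8 ]
[  0     0  629/69        4/3  |      87/23 ]
[  0     0       0  -5082/629  |  20328/629 ]
Back-substitution:
v = (20328/629) / (-5082/629) = -4
u = (87/23 - (4/3)*(-4)) / (629/69) = 1
t = (135/8 - (14)*(1) - (23/4)*(-4)) / (69/8) = 3
s = (9 - (3)*(3) - (8)*(1) - (2)*(-4)) / -8 = 0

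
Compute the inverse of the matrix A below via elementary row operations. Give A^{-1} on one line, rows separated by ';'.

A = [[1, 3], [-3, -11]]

Gauss-Jordan on [A | I]:
R2 <- R2 - (-3)*R1:  [  0  -2  |   3   1 ]
R2 <- (1/-2)*R2:  [    0     1  |  -3/2  -1/2 ]
R1 <- R1 - (3)*R2:  [    1     0  |  11/2   3/2 ]
Right block of [I | A^{-1}] is the inverse:
[ 11/2   3/2 ]
[ -3/2  -1/2 ]

inverse = [11/2 3/2; -3/2 -1/2]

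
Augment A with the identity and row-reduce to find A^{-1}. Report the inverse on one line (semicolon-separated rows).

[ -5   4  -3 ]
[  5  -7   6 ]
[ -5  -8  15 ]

Gauss-Jordan on [A | I]:
R1 <- (1/-5)*R1:  [    1  -4/5   3/5  |  -1/5     0     0 ]
R2 <- R2 - (5)*R1:  [  0  -3   3  |   1   1   0 ]
R3 <- R3 - (-5)*R1:  [   0  -12   18  |   -1    0    1 ]
R2 <- (1/-3)*R2:  [    0     1    -1  |  -1/3  -1/3     0 ]
R1 <- R1 - (-4/5)*R2:  [     1      0   -1/5  |  -7/15  -4/15      0 ]
R3 <- R3 - (-12)*R2:  [  0   0   6  |  -5  -4   1 ]
R3 <- (1/6)*R3:  [    0     0     1  |  -5/6  -2/3   1/6 ]
R1 <- R1 - (-1/5)*R3:  [      1       0       0  |  -19/30    -2/5    1/30 ]
R2 <- R2 - (-1)*R3:  [    0     1     0  |  -7/6    -1   1/6 ]
Right block of [I | A^{-1}] is the inverse:
[ -19/30  -2/5  1/30 ]
[   -7/6    -1   1/6 ]
[   -5/6  -2/3   1/6 ]

inverse = [-19/30 -2/5 1/30; -7/6 -1 1/6; -5/6 -2/3 1/6]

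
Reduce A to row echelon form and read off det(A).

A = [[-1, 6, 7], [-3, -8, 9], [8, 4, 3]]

Forward elimination:
R2 <- R2 - (3)*R1:  [   0  -26  -12 ]
R3 <- R3 - (-8)*R1:  [  0  52  59 ]
R3 <- R3 - (-2)*R2:  [  0   0  35 ]
Upper-triangular form:
[ -1    6    7 ]
[  0  -26  -12 ]
[  0    0   35 ]
det(A) = (-1)^0 * (-1) * (-26) * (35) = 910  (0 row swaps -> sign +1)

det(A) = 910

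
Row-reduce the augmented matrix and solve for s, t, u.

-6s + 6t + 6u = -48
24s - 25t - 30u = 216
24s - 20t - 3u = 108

(4, 0, -4)

Forward elimination on [A|b]:
R2 <- R2 - (-4)*R1:  [  0  -1  -6  24 ]
R3 <- R3 - (-4)*R1:  [   0    4   21  -84 ]
R3 <- R3 - (-4)*R2:  [  0   0  -3  12 ]
Row echelon form:
[ -6   6   6  |  -48 ]
[  0  -1  -6  |   24 ]
[  0   0  -3  |   12 ]
Back-substitution:
u = (12) / -3 = -4
t = (24 - (-6)*(-4)) / -1 = 0
s = (-48 - (6)*(0) - (6)*(-4)) / -6 = 4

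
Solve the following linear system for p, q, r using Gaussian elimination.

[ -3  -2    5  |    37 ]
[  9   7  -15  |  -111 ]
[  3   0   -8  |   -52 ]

(-4, 0, 5)

Forward elimination on [A|b]:
R2 <- R2 - (-3)*R1:  [ 0  1  0  0 ]
R3 <- R3 - (-1)*R1:  [   0   -2   -3  -15 ]
R3 <- R3 - (-2)*R2:  [   0    0   -3  -15 ]
Row echelon form:
[ -3  -2   5  |   37 ]
[  0   1   0  |    0 ]
[  0   0  -3  |  -15 ]
Back-substitution:
r = (-15) / -3 = 5
q = (0) / 1 = 0
p = (37 - (-2)*(0) - (5)*(5)) / -3 = -4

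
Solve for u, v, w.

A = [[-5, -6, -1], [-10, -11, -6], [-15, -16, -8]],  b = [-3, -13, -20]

(4, -3, 1)

Forward elimination on [A|b]:
R2 <- R2 - (2)*R1:  [  0   1  -4  -7 ]
R3 <- R3 - (3)*R1:  [   0    2   -5  -11 ]
R3 <- R3 - (2)*R2:  [ 0  0  3  3 ]
Row echelon form:
[ -5  -6  -1  |  -3 ]
[  0   1  -4  |  -7 ]
[  0   0   3  |   3 ]
Back-substitution:
w = (3) / 3 = 1
v = (-7 - (-4)*(1)) / 1 = -3
u = (-3 - (-6)*(-3) - (-1)*(1)) / -5 = 4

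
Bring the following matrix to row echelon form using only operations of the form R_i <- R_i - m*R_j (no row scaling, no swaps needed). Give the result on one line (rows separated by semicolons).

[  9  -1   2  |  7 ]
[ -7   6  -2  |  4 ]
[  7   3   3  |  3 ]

REF = [9 -1 2 7; 0 47/9 -4/9 85/9; 0 0 83/47 -436/47]

Forward elimination:
R2 <- R2 - (-7/9)*R1:  [    0  47/9  -4/9  85/9 ]
R3 <- R3 - (7/9)*R1:  [     0   34/9   13/9  -22/9 ]
R3 <- R3 - (34/47)*R2:  [       0        0    83/47  -436/47 ]
Row echelon form:
[ 9    -1      2  |        7 ]
[ 0  47/9   -4/9  |     85/9 ]
[ 0     0  83/47  |  -436/47 ]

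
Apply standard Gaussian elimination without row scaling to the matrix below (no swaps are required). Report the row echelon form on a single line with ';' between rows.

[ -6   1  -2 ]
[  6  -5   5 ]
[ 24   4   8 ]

REF = [-6 1 -2; 0 -4 3; 0 0 6]

Forward elimination:
R2 <- R2 - (-1)*R1:  [  0  -4   3 ]
R3 <- R3 - (-4)*R1:  [ 0  8  0 ]
R3 <- R3 - (-2)*R2:  [ 0  0  6 ]
Row echelon form:
[ -6   1  -2 ]
[  0  -4   3 ]
[  0   0   6 ]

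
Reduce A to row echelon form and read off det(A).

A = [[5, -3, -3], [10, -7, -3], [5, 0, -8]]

Forward elimination:
R2 <- R2 - (2)*R1:  [  0  -1   3 ]
R3 <- R3 - (1)*R1:  [  0   3  -5 ]
R3 <- R3 - (-3)*R2:  [ 0  0  4 ]
Upper-triangular form:
[ 5  -3  -3 ]
[ 0  -1   3 ]
[ 0   0   4 ]
det(A) = (-1)^0 * (5) * (-1) * (4) = -20  (0 row swaps -> sign +1)

det(A) = -20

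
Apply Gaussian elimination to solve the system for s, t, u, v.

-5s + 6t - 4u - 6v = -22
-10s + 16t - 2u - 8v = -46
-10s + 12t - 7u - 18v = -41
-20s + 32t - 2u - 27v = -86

(-4, -5, 3, 0)

Forward elimination on [A|b]:
R2 <- R2 - (2)*R1:  [  0   4   6   4  -2 ]
R3 <- R3 - (2)*R1:  [  0   0   1  -6   3 ]
R4 <- R4 - (4)*R1:  [  0   8  14  -3   2 ]
R4 <- R4 - (2)*R2:  [   0    0    2  -11    6 ]
R4 <- R4 - (2)*R3:  [ 0  0  0  1  0 ]
Row echelon form:
[ -5  6  -4  -6  |  -22 ]
[  0  4   6   4  |   -2 ]
[  0  0   1  -6  |    3 ]
[  0  0   0   1  |    0 ]
Back-substitution:
v = (0) / 1 = 0
u = (3 - (-6)*(0)) / 1 = 3
t = (-2 - (6)*(3) - (4)*(0)) / 4 = -5
s = (-22 - (6)*(-5) - (-4)*(3) - (-6)*(0)) / -5 = -4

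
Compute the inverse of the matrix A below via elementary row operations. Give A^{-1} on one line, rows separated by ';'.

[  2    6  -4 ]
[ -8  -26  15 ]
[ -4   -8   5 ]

Gauss-Jordan on [A | I]:
R1 <- (1/2)*R1:  [   1    3   -2  |  1/2    0    0 ]
R2 <- R2 - (-8)*R1:  [  0  -2  -1  |   4   1   0 ]
R3 <- R3 - (-4)*R1:  [  0   4  -3  |   2   0   1 ]
R2 <- (1/-2)*R2:  [    0     1   1/2  |    -2  -1/2     0 ]
R1 <- R1 - (3)*R2:  [    1     0  -7/2  |  13/2   3/2     0 ]
R3 <- R3 - (4)*R2:  [  0   0  -5  |  10   2   1 ]
R3 <- (1/-5)*R3:  [    0     0     1  |    -2  -2/5  -1/5 ]
R1 <- R1 - (-7/2)*R3:  [     1      0      0  |   -1/2   1/10  -7/10 ]
R2 <- R2 - (1/2)*R3:  [     0      1      0  |     -1  -3/10   1/10 ]
Right block of [I | A^{-1}] is the inverse:
[ -1/2   1/10  -7/10 ]
[   -1  -3/10   1/10 ]
[   -2   -2/5   -1/5 ]

inverse = [-1/2 1/10 -7/10; -1 -3/10 1/10; -2 -2/5 -1/5]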